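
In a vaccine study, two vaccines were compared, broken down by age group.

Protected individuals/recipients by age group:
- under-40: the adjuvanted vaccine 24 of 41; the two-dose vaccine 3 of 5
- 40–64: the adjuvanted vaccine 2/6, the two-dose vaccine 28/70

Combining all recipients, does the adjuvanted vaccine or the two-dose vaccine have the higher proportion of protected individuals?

Under-40: the adjuvanted vaccine 24/41 = 58.5%, the two-dose vaccine 3/5 = 60.0% → the two-dose vaccine
40–64: the adjuvanted vaccine 2/6 = 33.3%, the two-dose vaccine 28/70 = 40.0% → the two-dose vaccine
Overall: the adjuvanted vaccine 26/47 = 55.3%, the two-dose vaccine 31/75 = 41.3% → the adjuvanted vaccine
(The two-dose vaccine wins every age group but the adjuvanted vaccine wins overall — the two-dose vaccine's recipients skew toward the low-rate 40–64 group.)

the adjuvanted vaccine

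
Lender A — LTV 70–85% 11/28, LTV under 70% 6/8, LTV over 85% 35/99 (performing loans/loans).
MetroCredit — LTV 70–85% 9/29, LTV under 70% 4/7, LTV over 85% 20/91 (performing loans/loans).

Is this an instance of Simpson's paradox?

No

LTV 70–85%: Lender A 11/28 = 39.3%, MetroCredit 9/29 = 31.0% → Lender A
LTV under 70%: Lender A 6/8 = 75.0%, MetroCredit 4/7 = 57.1% → Lender A
LTV over 85%: Lender A 35/99 = 35.4%, MetroCredit 20/91 = 22.0% → Lender A
Overall: Lender A 52/135 = 38.5%, MetroCredit 33/127 = 26.0% → Lender A
Lender A wins overall and in every loan-to-value group — no reversal.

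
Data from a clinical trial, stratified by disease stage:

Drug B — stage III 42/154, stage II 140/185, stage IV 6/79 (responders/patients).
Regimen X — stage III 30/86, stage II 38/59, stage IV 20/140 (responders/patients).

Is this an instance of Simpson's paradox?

Stage III: Drug B 42/154 = 27.3%, Regimen X 30/86 = 34.9% → Regimen X
Stage II: Drug B 140/185 = 75.7%, Regimen X 38/59 = 64.4% → Drug B
Stage IV: Drug B 6/79 = 7.6%, Regimen X 20/140 = 14.3% → Regimen X
Overall: Drug B 188/418 = 45.0%, Regimen X 88/285 = 30.9% → Drug B
Neither sweeps: Drug B wins 1 of 3 groups, Regimen X wins 2. Drug B wins overall but not every group — no Simpson reversal.

No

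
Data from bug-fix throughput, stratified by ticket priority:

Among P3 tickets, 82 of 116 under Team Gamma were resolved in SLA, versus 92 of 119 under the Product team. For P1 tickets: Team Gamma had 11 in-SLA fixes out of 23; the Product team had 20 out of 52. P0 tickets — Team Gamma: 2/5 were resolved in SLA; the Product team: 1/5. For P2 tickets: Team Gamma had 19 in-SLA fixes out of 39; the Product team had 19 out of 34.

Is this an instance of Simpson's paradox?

No

P3: Team Gamma 82/116 = 70.7%, the Product team 92/119 = 77.3% → the Product team
P1: Team Gamma 11/23 = 47.8%, the Product team 20/52 = 38.5% → Team Gamma
P0: Team Gamma 2/5 = 40.0%, the Product team 1/5 = 20.0% → Team Gamma
P2: Team Gamma 19/39 = 48.7%, the Product team 19/34 = 55.9% → the Product team
Overall: Team Gamma 114/183 = 62.3%, the Product team 132/210 = 62.9% → the Product team
Neither sweeps: Team Gamma wins 2 of 4 groups, the Product team wins 2. The Product team wins overall but not every group — no Simpson reversal.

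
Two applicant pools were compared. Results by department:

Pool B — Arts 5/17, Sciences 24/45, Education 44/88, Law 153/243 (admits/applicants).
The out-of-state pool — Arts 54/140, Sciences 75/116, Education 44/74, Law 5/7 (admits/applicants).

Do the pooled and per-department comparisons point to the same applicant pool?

Arts: Pool B 5/17 = 29.4%, the out-of-state pool 54/140 = 38.6% → the out-of-state pool
Sciences: Pool B 24/45 = 53.3%, the out-of-state pool 75/116 = 64.7% → the out-of-state pool
Education: Pool B 44/88 = 50.0%, the out-of-state pool 44/74 = 59.5% → the out-of-state pool
Law: Pool B 153/243 = 63.0%, the out-of-state pool 5/7 = 71.4% → the out-of-state pool
Overall: Pool B 226/393 = 57.5%, the out-of-state pool 178/337 = 52.8% → Pool B
The out-of-state pool wins each department group but Pool B wins overall — the comparison reverses. The out-of-state pool's applicants skew toward Arts, which has a lower base rate.

No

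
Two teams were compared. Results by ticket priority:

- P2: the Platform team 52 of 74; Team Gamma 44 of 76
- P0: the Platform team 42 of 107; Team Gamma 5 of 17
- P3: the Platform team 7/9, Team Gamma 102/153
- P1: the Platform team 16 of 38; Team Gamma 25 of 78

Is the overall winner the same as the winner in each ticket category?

No

P2: the Platform team 52/74 = 70.3%, Team Gamma 44/76 = 57.9% → the Platform team
P0: the Platform team 42/107 = 39.3%, Team Gamma 5/17 = 29.4% → the Platform team
P3: the Platform team 7/9 = 77.8%, Team Gamma 102/153 = 66.7% → the Platform team
P1: the Platform team 16/38 = 42.1%, Team Gamma 25/78 = 32.1% → the Platform team
Overall: the Platform team 117/228 = 51.3%, Team Gamma 176/324 = 54.3% → Team Gamma
The Platform team wins each ticket group but Team Gamma wins overall — the comparison reverses. The Platform team's tickets skew toward P0, which has a lower base rate.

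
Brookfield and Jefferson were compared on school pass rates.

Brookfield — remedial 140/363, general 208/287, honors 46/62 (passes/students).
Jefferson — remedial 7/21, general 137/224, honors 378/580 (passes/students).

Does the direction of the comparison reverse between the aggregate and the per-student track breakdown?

Remedial: Brookfield 140/363 = 38.6%, Jefferson 7/21 = 33.3% → Brookfield
General: Brookfield 208/287 = 72.5%, Jefferson 137/224 = 61.2% → Brookfield
Honors: Brookfield 46/62 = 74.2%, Jefferson 378/580 = 65.2% → Brookfield
Overall: Brookfield 394/712 = 55.3%, Jefferson 522/825 = 63.3% → Jefferson
Brookfield wins each student group but Jefferson wins overall — the comparison reverses. Brookfield's students skew toward remedial, which has a lower base rate.

Yes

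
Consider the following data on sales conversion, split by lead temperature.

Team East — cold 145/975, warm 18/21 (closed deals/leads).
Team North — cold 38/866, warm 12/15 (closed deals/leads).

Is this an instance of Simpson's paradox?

No

Cold: Team East 145/975 = 14.9%, Team North 38/866 = 4.4% → Team East
Warm: Team East 18/21 = 85.7%, Team North 12/15 = 80.0% → Team East
Overall: Team East 163/996 = 16.4%, Team North 50/881 = 5.7% → Team East
Team East wins overall and in every lead group — no reversal.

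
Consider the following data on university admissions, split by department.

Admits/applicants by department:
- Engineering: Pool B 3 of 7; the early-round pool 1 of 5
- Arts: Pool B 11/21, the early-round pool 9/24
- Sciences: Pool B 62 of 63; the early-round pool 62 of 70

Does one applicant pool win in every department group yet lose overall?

Engineering: Pool B 3/7 = 42.9%, the early-round pool 1/5 = 20.0% → Pool B
Arts: Pool B 11/21 = 52.4%, the early-round pool 9/24 = 37.5% → Pool B
Sciences: Pool B 62/63 = 98.4%, the early-round pool 62/70 = 88.6% → Pool B
Overall: Pool B 76/91 = 83.5%, the early-round pool 72/99 = 72.7% → Pool B
Pool B wins overall and in every department group — no reversal.

No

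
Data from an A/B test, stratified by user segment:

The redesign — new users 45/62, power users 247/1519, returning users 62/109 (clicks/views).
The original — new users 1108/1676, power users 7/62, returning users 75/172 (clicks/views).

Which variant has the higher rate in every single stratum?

the redesign

New users: the redesign 45/62 = 72.6%, the original 1108/1676 = 66.1% → the redesign
Power users: the redesign 247/1519 = 16.3%, the original 7/62 = 11.3% → the redesign
Returning users: the redesign 62/109 = 56.9%, the original 75/172 = 43.6% → the redesign
The redesign has the higher rate in all 3 groups.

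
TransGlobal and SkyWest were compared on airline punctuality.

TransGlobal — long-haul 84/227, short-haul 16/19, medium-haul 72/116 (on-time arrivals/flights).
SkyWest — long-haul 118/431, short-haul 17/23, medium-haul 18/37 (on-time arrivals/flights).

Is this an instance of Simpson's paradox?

Long-haul: TransGlobal 84/227 = 37.0%, SkyWest 118/431 = 27.4% → TransGlobal
Short-haul: TransGlobal 16/19 = 84.2%, SkyWest 17/23 = 73.9% → TransGlobal
Medium-haul: TransGlobal 72/116 = 62.1%, SkyWest 18/37 = 48.6% → TransGlobal
Overall: TransGlobal 172/362 = 47.5%, SkyWest 153/491 = 31.2% → TransGlobal
TransGlobal wins overall and in every route group — no reversal.

No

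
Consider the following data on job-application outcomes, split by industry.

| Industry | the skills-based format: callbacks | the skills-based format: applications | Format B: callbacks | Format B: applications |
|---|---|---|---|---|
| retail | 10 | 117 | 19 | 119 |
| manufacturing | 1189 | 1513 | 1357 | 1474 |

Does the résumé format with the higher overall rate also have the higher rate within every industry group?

Retail: the skills-based format 10/117 = 8.5%, Format B 19/119 = 16.0% → Format B
Manufacturing: the skills-based format 1189/1513 = 78.6%, Format B 1357/1474 = 92.1% → Format B
Overall: the skills-based format 1199/1630 = 73.6%, Format B 1376/1593 = 86.4% → Format B
Format B wins overall and in every industry group — no reversal.

Yes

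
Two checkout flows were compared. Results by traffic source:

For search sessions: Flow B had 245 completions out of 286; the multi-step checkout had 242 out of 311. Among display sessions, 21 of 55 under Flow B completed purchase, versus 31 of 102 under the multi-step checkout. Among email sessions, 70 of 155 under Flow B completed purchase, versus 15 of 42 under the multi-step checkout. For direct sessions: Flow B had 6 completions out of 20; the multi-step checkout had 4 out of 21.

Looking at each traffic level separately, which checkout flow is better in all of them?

Flow B

Search: Flow B 245/286 = 85.7%, the multi-step checkout 242/311 = 77.8% → Flow B
Display: Flow B 21/55 = 38.2%, the multi-step checkout 31/102 = 30.4% → Flow B
Email: Flow B 70/155 = 45.2%, the multi-step checkout 15/42 = 35.7% → Flow B
Direct: Flow B 6/20 = 30.0%, the multi-step checkout 4/21 = 19.0% → Flow B
Flow B has the higher rate in all 4 groups.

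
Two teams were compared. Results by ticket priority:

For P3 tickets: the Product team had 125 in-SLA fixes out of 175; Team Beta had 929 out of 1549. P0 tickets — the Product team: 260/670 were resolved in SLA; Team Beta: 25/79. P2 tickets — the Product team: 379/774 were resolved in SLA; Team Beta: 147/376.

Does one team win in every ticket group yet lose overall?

P3: the Product team 125/175 = 71.4%, Team Beta 929/1549 = 60.0% → the Product team
P0: the Product team 260/670 = 38.8%, Team Beta 25/79 = 31.6% → the Product team
P2: the Product team 379/774 = 49.0%, Team Beta 147/376 = 39.1% → the Product team
Overall: the Product team 764/1619 = 47.2%, Team Beta 1101/2004 = 54.9% → Team Beta
The Product team wins each ticket group but Team Beta wins overall — the comparison reverses. The Product team's tickets skew toward P0, which has a lower base rate.

Yes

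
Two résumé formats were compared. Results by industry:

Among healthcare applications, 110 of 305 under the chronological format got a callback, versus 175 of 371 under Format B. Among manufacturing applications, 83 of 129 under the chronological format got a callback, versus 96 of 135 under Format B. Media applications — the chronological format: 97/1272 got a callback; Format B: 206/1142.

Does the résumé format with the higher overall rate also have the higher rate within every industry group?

Healthcare: the chronological format 110/305 = 36.1%, Format B 175/371 = 47.2% → Format B
Manufacturing: the chronological format 83/129 = 64.3%, Format B 96/135 = 71.1% → Format B
Media: the chronological format 97/1272 = 7.6%, Format B 206/1142 = 18.0% → Format B
Overall: the chronological format 290/1706 = 17.0%, Format B 477/1648 = 28.9% → Format B
Format B wins overall and in every industry group — no reversal.

Yes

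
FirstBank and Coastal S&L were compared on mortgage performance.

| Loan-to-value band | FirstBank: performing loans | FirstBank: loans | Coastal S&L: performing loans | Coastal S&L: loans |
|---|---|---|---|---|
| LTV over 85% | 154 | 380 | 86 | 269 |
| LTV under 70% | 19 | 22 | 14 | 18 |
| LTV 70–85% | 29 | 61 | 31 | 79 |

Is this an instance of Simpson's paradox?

No

LTV over 85%: FirstBank 154/380 = 40.5%, Coastal S&L 86/269 = 32.0% → FirstBank
LTV under 70%: FirstBank 19/22 = 86.4%, Coastal S&L 14/18 = 77.8% → FirstBank
LTV 70–85%: FirstBank 29/61 = 47.5%, Coastal S&L 31/79 = 39.2% → FirstBank
Overall: FirstBank 202/463 = 43.6%, Coastal S&L 131/366 = 35.8% → FirstBank
FirstBank wins overall and in every loan-to-value group — no reversal.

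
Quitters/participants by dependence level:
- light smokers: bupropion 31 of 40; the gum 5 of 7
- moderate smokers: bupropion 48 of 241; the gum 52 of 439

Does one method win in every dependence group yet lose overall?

Light smokers: bupropion 31/40 = 77.5%, the gum 5/7 = 71.4% → bupropion
Moderate smokers: bupropion 48/241 = 19.9%, the gum 52/439 = 11.8% → bupropion
Overall: bupropion 79/281 = 28.1%, the gum 57/446 = 12.8% → bupropion
Bupropion wins overall and in every dependence group — no reversal.

No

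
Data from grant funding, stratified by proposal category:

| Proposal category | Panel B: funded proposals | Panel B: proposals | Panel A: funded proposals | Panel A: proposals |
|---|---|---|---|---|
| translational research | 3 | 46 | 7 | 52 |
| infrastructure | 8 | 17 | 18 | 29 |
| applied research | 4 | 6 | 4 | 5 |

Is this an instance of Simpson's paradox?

No

Translational research: Panel B 3/46 = 6.5%, Panel A 7/52 = 13.5% → Panel A
Infrastructure: Panel B 8/17 = 47.1%, Panel A 18/29 = 62.1% → Panel A
Applied research: Panel B 4/6 = 66.7%, Panel A 4/5 = 80.0% → Panel A
Overall: Panel B 15/69 = 21.7%, Panel A 29/86 = 33.7% → Panel A
Panel A wins overall and in every proposal group — no reversal.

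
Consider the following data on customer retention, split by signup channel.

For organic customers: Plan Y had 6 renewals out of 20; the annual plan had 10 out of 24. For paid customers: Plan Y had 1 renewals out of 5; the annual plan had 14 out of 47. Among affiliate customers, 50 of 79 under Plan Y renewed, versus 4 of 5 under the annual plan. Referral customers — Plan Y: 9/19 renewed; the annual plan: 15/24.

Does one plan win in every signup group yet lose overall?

Organic: Plan Y 6/20 = 30.0%, the annual plan 10/24 = 41.7% → the annual plan
Paid: Plan Y 1/5 = 20.0%, the annual plan 14/47 = 29.8% → the annual plan
Affiliate: Plan Y 50/79 = 63.3%, the annual plan 4/5 = 80.0% → the annual plan
Referral: Plan Y 9/19 = 47.4%, the annual plan 15/24 = 62.5% → the annual plan
Overall: Plan Y 66/123 = 53.7%, the annual plan 43/100 = 43.0% → Plan Y
The annual plan wins each signup group but Plan Y wins overall — the comparison reverses. The annual plan's customers skew toward paid, which has a lower base rate.

Yes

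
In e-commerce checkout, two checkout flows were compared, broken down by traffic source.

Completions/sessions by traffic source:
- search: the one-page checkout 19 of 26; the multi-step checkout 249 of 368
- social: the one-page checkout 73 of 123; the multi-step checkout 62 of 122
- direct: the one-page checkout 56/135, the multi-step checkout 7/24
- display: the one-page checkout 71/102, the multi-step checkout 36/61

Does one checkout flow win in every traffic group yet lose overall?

Search: the one-page checkout 19/26 = 73.1%, the multi-step checkout 249/368 = 67.7% → the one-page checkout
Social: the one-page checkout 73/123 = 59.3%, the multi-step checkout 62/122 = 50.8% → the one-page checkout
Direct: the one-page checkout 56/135 = 41.5%, the multi-step checkout 7/24 = 29.2% → the one-page checkout
Display: the one-page checkout 71/102 = 69.6%, the multi-step checkout 36/61 = 59.0% → the one-page checkout
Overall: the one-page checkout 219/386 = 56.7%, the multi-step checkout 354/575 = 61.6% → the multi-step checkout
The one-page checkout wins each traffic group but the multi-step checkout wins overall — the comparison reverses. The one-page checkout's sessions skew toward direct, which has a lower base rate.

Yes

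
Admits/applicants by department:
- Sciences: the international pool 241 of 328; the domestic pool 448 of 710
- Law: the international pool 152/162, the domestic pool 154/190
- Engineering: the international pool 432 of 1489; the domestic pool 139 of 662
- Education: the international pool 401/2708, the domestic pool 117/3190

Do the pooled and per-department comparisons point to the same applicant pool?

Yes

Sciences: the international pool 241/328 = 73.5%, the domestic pool 448/710 = 63.1% → the international pool
Law: the international pool 152/162 = 93.8%, the domestic pool 154/190 = 81.1% → the international pool
Engineering: the international pool 432/1489 = 29.0%, the domestic pool 139/662 = 21.0% → the international pool
Education: the international pool 401/2708 = 14.8%, the domestic pool 117/3190 = 3.7% → the international pool
Overall: the international pool 1226/4687 = 26.2%, the domestic pool 858/4752 = 18.1% → the international pool
The international pool wins overall and in every department group — no reversal.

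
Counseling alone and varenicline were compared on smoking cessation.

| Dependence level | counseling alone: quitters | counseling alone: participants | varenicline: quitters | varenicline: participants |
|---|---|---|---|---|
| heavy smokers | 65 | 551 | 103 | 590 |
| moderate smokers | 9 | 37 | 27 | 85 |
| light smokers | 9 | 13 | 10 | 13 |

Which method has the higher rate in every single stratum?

Heavy smokers: counseling alone 65/551 = 11.8%, varenicline 103/590 = 17.5% → varenicline
Moderate smokers: counseling alone 9/37 = 24.3%, varenicline 27/85 = 31.8% → varenicline
Light smokers: counseling alone 9/13 = 69.2%, varenicline 10/13 = 76.9% → varenicline
Varenicline has the higher rate in all 3 groups.

varenicline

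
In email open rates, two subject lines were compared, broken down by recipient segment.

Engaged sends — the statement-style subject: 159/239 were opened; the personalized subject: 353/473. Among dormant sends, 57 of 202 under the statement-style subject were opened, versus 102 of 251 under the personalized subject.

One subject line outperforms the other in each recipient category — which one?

Engaged: the statement-style subject 159/239 = 66.5%, the personalized subject 353/473 = 74.6% → the personalized subject
Dormant: the statement-style subject 57/202 = 28.2%, the personalized subject 102/251 = 40.6% → the personalized subject
The personalized subject has the higher rate in both groups.

the personalized subject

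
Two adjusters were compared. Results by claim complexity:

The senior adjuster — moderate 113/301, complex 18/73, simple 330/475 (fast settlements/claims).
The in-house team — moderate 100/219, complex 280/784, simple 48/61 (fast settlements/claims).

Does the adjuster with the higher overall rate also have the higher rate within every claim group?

Moderate: the senior adjuster 113/301 = 37.5%, the in-house team 100/219 = 45.7% → the in-house team
Complex: the senior adjuster 18/73 = 24.7%, the in-house team 280/784 = 35.7% → the in-house team
Simple: the senior adjuster 330/475 = 69.5%, the in-house team 48/61 = 78.7% → the in-house team
Overall: the senior adjuster 461/849 = 54.3%, the in-house team 428/1064 = 40.2% → the senior adjuster
The in-house team wins each claim group but the senior adjuster wins overall — the comparison reverses. The in-house team's claims skew toward complex, which has a lower base rate.

No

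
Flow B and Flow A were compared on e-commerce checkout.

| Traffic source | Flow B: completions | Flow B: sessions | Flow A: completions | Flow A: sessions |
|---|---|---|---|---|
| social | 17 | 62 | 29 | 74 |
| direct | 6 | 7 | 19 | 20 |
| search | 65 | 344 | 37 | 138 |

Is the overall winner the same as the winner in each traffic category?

Social: Flow B 17/62 = 27.4%, Flow A 29/74 = 39.2% → Flow A
Direct: Flow B 6/7 = 85.7%, Flow A 19/20 = 95.0% → Flow A
Search: Flow B 65/344 = 18.9%, Flow A 37/138 = 26.8% → Flow A
Overall: Flow B 88/413 = 21.3%, Flow A 85/232 = 36.6% → Flow A
Flow A wins overall and in every traffic group — no reversal.

Yes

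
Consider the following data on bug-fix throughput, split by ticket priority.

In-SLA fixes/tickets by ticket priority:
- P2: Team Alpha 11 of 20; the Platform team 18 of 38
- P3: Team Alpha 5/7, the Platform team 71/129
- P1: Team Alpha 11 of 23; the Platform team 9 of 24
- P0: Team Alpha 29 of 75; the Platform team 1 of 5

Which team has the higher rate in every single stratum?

Team Alpha

P2: Team Alpha 11/20 = 55.0%, the Platform team 18/38 = 47.4% → Team Alpha
P3: Team Alpha 5/7 = 71.4%, the Platform team 71/129 = 55.0% → Team Alpha
P1: Team Alpha 11/23 = 47.8%, the Platform team 9/24 = 37.5% → Team Alpha
P0: Team Alpha 29/75 = 38.7%, the Platform team 1/5 = 20.0% → Team Alpha
Team Alpha has the higher rate in all 4 groups.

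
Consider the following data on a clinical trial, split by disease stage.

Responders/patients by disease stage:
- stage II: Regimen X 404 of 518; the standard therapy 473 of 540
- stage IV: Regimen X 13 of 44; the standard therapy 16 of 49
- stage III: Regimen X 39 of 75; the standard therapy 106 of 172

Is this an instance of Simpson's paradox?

No

Stage II: Regimen X 404/518 = 78.0%, the standard therapy 473/540 = 87.6% → the standard therapy
Stage IV: Regimen X 13/44 = 29.5%, the standard therapy 16/49 = 32.7% → the standard therapy
Stage III: Regimen X 39/75 = 52.0%, the standard therapy 106/172 = 61.6% → the standard therapy
Overall: Regimen X 456/637 = 71.6%, the standard therapy 595/761 = 78.2% → the standard therapy
The standard therapy wins overall and in every disease group — no reversal.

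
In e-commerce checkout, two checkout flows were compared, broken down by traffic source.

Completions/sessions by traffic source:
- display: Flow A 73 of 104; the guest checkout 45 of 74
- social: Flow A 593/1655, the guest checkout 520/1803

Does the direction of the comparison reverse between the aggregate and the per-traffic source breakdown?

Display: Flow A 73/104 = 70.2%, the guest checkout 45/74 = 60.8% → Flow A
Social: Flow A 593/1655 = 35.8%, the guest checkout 520/1803 = 28.8% → Flow A
Overall: Flow A 666/1759 = 37.9%, the guest checkout 565/1877 = 30.1% → Flow A
Flow A wins overall and in every traffic group — no reversal.

No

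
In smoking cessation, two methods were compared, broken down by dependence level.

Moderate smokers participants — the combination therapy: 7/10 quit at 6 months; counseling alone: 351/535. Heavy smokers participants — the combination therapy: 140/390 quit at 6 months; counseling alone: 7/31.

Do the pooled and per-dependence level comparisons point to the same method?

Moderate smokers: the combination therapy 7/10 = 70.0%, counseling alone 351/535 = 65.6% → the combination therapy
Heavy smokers: the combination therapy 140/390 = 35.9%, counseling alone 7/31 = 22.6% → the combination therapy
Overall: the combination therapy 147/400 = 36.8%, counseling alone 358/566 = 63.3% → counseling alone
The combination therapy wins each dependence group but counseling alone wins overall — the comparison reverses. The combination therapy's participants skew toward heavy smokers, which has a lower base rate.

No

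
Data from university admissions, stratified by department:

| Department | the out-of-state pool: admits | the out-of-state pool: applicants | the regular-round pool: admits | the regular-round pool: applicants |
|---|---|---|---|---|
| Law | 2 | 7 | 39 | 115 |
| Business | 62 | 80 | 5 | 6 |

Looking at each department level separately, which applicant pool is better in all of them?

Law: the out-of-state pool 2/7 = 28.6%, the regular-round pool 39/115 = 33.9% → the regular-round pool
Business: the out-of-state pool 62/80 = 77.5%, the regular-round pool 5/6 = 83.3% → the regular-round pool
The regular-round pool has the higher rate in both groups.

the regular-round pool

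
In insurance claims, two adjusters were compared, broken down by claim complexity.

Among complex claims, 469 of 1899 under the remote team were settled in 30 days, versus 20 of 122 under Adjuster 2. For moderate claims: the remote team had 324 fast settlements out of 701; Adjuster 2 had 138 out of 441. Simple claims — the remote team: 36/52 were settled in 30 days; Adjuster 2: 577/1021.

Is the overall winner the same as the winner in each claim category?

Complex: the remote team 469/1899 = 24.7%, Adjuster 2 20/122 = 16.4% → the remote team
Moderate: the remote team 324/701 = 46.2%, Adjuster 2 138/441 = 31.3% → the remote team
Simple: the remote team 36/52 = 69.2%, Adjuster 2 577/1021 = 56.5% → the remote team
Overall: the remote team 829/2652 = 31.3%, Adjuster 2 735/1584 = 46.4% → Adjuster 2
The remote team wins each claim group but Adjuster 2 wins overall — the comparison reverses. The remote team's claims skew toward complex, which has a lower base rate.

No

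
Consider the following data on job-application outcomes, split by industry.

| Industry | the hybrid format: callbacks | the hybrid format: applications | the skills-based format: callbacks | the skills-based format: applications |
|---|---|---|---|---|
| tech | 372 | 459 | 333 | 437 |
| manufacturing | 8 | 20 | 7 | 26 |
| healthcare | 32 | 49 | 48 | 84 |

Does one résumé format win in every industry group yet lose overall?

Tech: the hybrid format 372/459 = 81.0%, the skills-based format 333/437 = 76.2% → the hybrid format
Manufacturing: the hybrid format 8/20 = 40.0%, the skills-based format 7/26 = 26.9% → the hybrid format
Healthcare: the hybrid format 32/49 = 65.3%, the skills-based format 48/84 = 57.1% → the hybrid format
Overall: the hybrid format 412/528 = 78.0%, the skills-based format 388/547 = 70.9% → the hybrid format
The hybrid format wins overall and in every industry group — no reversal.

No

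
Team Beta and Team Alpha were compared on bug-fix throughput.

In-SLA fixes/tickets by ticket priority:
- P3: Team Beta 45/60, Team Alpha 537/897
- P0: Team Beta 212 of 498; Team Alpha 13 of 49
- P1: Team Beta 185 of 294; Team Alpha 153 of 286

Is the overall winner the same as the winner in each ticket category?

P3: Team Beta 45/60 = 75.0%, Team Alpha 537/897 = 59.9% → Team Beta
P0: Team Beta 212/498 = 42.6%, Team Alpha 13/49 = 26.5% → Team Beta
P1: Team Beta 185/294 = 62.9%, Team Alpha 153/286 = 53.5% → Team Beta
Overall: Team Beta 442/852 = 51.9%, Team Alpha 703/1232 = 57.1% → Team Alpha
Team Beta wins each ticket group but Team Alpha wins overall — the comparison reverses. Team Beta's tickets skew toward P0, which has a lower base rate.

No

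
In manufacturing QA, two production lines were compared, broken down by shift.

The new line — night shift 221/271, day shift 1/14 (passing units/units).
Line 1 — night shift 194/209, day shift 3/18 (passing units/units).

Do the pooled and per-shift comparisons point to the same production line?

Night shift: the new line 221/271 = 81.5%, Line 1 194/209 = 92.8% → Line 1
Day shift: the new line 1/14 = 7.1%, Line 1 3/18 = 16.7% → Line 1
Overall: the new line 222/285 = 77.9%, Line 1 197/227 = 86.8% → Line 1
Line 1 wins overall and in every shift group — no reversal.

Yes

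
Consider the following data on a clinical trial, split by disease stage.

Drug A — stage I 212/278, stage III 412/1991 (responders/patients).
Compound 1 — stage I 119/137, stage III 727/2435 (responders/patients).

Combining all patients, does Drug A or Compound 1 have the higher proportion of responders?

Compound 1

Stage I: Drug A 212/278 = 76.3%, Compound 1 119/137 = 86.9% → Compound 1
Stage III: Drug A 412/1991 = 20.7%, Compound 1 727/2435 = 29.9% → Compound 1
Overall: Drug A 624/2269 = 27.5%, Compound 1 846/2572 = 32.9% → Compound 1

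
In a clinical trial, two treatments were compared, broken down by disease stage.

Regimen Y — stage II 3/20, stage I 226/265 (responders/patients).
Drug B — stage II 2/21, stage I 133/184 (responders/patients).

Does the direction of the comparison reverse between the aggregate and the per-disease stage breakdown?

No

Stage II: Regimen Y 3/20 = 15.0%, Drug B 2/21 = 9.5% → Regimen Y
Stage I: Regimen Y 226/265 = 85.3%, Drug B 133/184 = 72.3% → Regimen Y
Overall: Regimen Y 229/285 = 80.4%, Drug B 135/205 = 65.9% → Regimen Y
Regimen Y wins overall and in every disease group — no reversal.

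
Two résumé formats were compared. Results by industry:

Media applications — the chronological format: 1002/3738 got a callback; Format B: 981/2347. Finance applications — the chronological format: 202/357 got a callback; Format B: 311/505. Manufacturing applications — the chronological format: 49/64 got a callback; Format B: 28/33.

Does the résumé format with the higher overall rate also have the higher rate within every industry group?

Media: the chronological format 1002/3738 = 26.8%, Format B 981/2347 = 41.8% → Format B
Finance: the chronological format 202/357 = 56.6%, Format B 311/505 = 61.6% → Format B
Manufacturing: the chronological format 49/64 = 76.6%, Format B 28/33 = 84.8% → Format B
Overall: the chronological format 1253/4159 = 30.1%, Format B 1320/2885 = 45.8% → Format B
Format B wins overall and in every industry group — no reversal.

Yes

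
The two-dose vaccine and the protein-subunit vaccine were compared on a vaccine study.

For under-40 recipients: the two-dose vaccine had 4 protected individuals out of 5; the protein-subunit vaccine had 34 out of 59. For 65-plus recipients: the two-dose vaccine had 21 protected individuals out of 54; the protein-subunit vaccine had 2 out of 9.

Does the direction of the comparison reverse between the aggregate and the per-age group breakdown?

Under-40: the two-dose vaccine 4/5 = 80.0%, the protein-subunit vaccine 34/59 = 57.6% → the two-dose vaccine
65-plus: the two-dose vaccine 21/54 = 38.9%, the protein-subunit vaccine 2/9 = 22.2% → the two-dose vaccine
Overall: the two-dose vaccine 25/59 = 42.4%, the protein-subunit vaccine 36/68 = 52.9% → the protein-subunit vaccine
The two-dose vaccine wins each age group but the protein-subunit vaccine wins overall — the comparison reverses. The two-dose vaccine's recipients skew toward 65-plus, which has a lower base rate.

Yes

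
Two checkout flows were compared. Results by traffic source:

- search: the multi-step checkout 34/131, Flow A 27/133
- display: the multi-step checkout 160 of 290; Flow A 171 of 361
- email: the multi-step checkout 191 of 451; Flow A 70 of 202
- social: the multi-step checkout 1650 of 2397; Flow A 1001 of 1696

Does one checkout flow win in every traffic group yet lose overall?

Search: the multi-step checkout 34/131 = 26.0%, Flow A 27/133 = 20.3% → the multi-step checkout
Display: the multi-step checkout 160/290 = 55.2%, Flow A 171/361 = 47.4% → the multi-step checkout
Email: the multi-step checkout 191/451 = 42.4%, Flow A 70/202 = 34.7% → the multi-step checkout
Social: the multi-step checkout 1650/2397 = 68.8%, Flow A 1001/1696 = 59.0% → the multi-step checkout
Overall: the multi-step checkout 2035/3269 = 62.3%, Flow A 1269/2392 = 53.1% → the multi-step checkout
The multi-step checkout wins overall and in every traffic group — no reversal.

No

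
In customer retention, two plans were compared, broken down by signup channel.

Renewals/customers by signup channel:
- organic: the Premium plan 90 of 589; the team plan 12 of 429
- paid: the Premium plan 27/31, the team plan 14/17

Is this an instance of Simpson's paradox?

Organic: the Premium plan 90/589 = 15.3%, the team plan 12/429 = 2.8% → the Premium plan
Paid: the Premium plan 27/31 = 87.1%, the team plan 14/17 = 82.4% → the Premium plan
Overall: the Premium plan 117/620 = 18.9%, the team plan 26/446 = 5.8% → the Premium plan
The Premium plan wins overall and in every signup group — no reversal.

No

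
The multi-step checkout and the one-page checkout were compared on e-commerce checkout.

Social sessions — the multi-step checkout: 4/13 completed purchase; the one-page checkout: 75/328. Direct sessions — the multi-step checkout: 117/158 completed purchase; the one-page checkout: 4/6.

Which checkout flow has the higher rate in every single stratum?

the multi-step checkout

Social: the multi-step checkout 4/13 = 30.8%, the one-page checkout 75/328 = 22.9% → the multi-step checkout
Direct: the multi-step checkout 117/158 = 74.1%, the one-page checkout 4/6 = 66.7% → the multi-step checkout
The multi-step checkout has the higher rate in both groups.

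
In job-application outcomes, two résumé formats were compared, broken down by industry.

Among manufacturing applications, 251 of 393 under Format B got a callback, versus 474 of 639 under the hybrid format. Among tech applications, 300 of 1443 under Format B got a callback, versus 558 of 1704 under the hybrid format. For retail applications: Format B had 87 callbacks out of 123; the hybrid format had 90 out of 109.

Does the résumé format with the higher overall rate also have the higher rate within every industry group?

Manufacturing: Format B 251/393 = 63.9%, the hybrid format 474/639 = 74.2% → the hybrid format
Tech: Format B 300/1443 = 20.8%, the hybrid format 558/1704 = 32.7% → the hybrid format
Retail: Format B 87/123 = 70.7%, the hybrid format 90/109 = 82.6% → the hybrid format
Overall: Format B 638/1959 = 32.6%, the hybrid format 1122/2452 = 45.8% → the hybrid format
The hybrid format wins overall and in every industry group — no reversal.

Yes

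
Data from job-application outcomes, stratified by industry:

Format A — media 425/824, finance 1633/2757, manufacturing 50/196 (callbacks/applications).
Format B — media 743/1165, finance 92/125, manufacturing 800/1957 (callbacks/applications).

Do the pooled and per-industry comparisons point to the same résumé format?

No

Media: Format A 425/824 = 51.6%, Format B 743/1165 = 63.8% → Format B
Finance: Format A 1633/2757 = 59.2%, Format B 92/125 = 73.6% → Format B
Manufacturing: Format A 50/196 = 25.5%, Format B 800/1957 = 40.9% → Format B
Overall: Format A 2108/3777 = 55.8%, Format B 1635/3247 = 50.4% → Format A
Format B wins each industry group but Format A wins overall — the comparison reverses. Format B's applications skew toward manufacturing, which has a lower base rate.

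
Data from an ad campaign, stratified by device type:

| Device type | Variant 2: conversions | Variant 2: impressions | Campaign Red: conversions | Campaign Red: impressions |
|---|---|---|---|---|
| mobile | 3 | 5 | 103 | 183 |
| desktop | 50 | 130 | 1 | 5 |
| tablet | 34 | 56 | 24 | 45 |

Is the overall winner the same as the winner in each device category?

Mobile: Variant 2 3/5 = 60.0%, Campaign Red 103/183 = 56.3% → Variant 2
Desktop: Variant 2 50/130 = 38.5%, Campaign Red 1/5 = 20.0% → Variant 2
Tablet: Variant 2 34/56 = 60.7%, Campaign Red 24/45 = 53.3% → Variant 2
Overall: Variant 2 87/191 = 45.5%, Campaign Red 128/233 = 54.9% → Campaign Red
Variant 2 wins each device group but Campaign Red wins overall — the comparison reverses. Variant 2's impressions skew toward desktop, which has a lower base rate.

No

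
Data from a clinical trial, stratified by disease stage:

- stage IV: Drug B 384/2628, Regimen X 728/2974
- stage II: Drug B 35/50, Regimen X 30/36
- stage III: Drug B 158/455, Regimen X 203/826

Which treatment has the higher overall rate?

Stage IV: Drug B 384/2628 = 14.6%, Regimen X 728/2974 = 24.5% → Regimen X
Stage II: Drug B 35/50 = 70.0%, Regimen X 30/36 = 83.3% → Regimen X
Stage III: Drug B 158/455 = 34.7%, Regimen X 203/826 = 24.6% → Drug B
Overall: Drug B 577/3133 = 18.4%, Regimen X 961/3836 = 25.1% → Regimen X
(Neither sweeps every disease group, but Regimen X has the higher pooled rate.)

Regimen X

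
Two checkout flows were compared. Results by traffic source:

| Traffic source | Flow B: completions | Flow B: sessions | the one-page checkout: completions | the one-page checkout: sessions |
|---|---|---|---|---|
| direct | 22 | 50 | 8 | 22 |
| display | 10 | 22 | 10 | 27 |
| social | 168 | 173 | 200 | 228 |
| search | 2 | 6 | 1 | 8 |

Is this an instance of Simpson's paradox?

No

Direct: Flow B 22/50 = 44.0%, the one-page checkout 8/22 = 36.4% → Flow B
Display: Flow B 10/22 = 45.5%, the one-page checkout 10/27 = 37.0% → Flow B
Social: Flow B 168/173 = 97.1%, the one-page checkout 200/228 = 87.7% → Flow B
Search: Flow B 2/6 = 33.3%, the one-page checkout 1/8 = 12.5% → Flow B
Overall: Flow B 202/251 = 80.5%, the one-page checkout 219/285 = 76.8% → Flow B
Flow B wins overall and in every traffic group — no reversal.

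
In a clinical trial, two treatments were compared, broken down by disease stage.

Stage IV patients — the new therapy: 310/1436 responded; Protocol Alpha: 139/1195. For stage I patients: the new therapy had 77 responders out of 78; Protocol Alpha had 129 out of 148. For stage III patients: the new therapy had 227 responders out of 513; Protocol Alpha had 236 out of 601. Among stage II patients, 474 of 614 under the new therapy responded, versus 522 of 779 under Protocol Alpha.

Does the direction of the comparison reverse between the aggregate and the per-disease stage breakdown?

Stage IV: the new therapy 310/1436 = 21.6%, Protocol Alpha 139/1195 = 11.6% → the new therapy
Stage I: the new therapy 77/78 = 98.7%, Protocol Alpha 129/148 = 87.2% → the new therapy
Stage III: the new therapy 227/513 = 44.2%, Protocol Alpha 236/601 = 39.3% → the new therapy
Stage II: the new therapy 474/614 = 77.2%, Protocol Alpha 522/779 = 67.0% → the new therapy
Overall: the new therapy 1088/2641 = 41.2%, Protocol Alpha 1026/2723 = 37.7% → the new therapy
The new therapy wins overall and in every disease group — no reversal.

No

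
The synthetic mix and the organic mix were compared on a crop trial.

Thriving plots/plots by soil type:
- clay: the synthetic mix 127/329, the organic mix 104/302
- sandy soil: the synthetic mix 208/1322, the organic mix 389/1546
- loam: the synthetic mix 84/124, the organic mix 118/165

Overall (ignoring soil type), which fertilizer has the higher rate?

Clay: the synthetic mix 127/329 = 38.6%, the organic mix 104/302 = 34.4% → the synthetic mix
Sandy soil: the synthetic mix 208/1322 = 15.7%, the organic mix 389/1546 = 25.2% → the organic mix
Loam: the synthetic mix 84/124 = 67.7%, the organic mix 118/165 = 71.5% → the organic mix
Overall: the synthetic mix 419/1775 = 23.6%, the organic mix 611/2013 = 30.4% → the organic mix
(Neither sweeps every soil group, but the organic mix has the higher pooled rate.)

the organic mix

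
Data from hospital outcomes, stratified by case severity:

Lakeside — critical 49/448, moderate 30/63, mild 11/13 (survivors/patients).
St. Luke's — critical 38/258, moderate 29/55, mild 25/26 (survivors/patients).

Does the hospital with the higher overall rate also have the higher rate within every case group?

Yes

Critical: Lakeside 49/448 = 10.9%, St. Luke's 38/258 = 14.7% → St. Luke's
Moderate: Lakeside 30/63 = 47.6%, St. Luke's 29/55 = 52.7% → St. Luke's
Mild: Lakeside 11/13 = 84.6%, St. Luke's 25/26 = 96.2% → St. Luke's
Overall: Lakeside 90/524 = 17.2%, St. Luke's 92/339 = 27.1% → St. Luke's
St. Luke's wins overall and in every case group — no reversal.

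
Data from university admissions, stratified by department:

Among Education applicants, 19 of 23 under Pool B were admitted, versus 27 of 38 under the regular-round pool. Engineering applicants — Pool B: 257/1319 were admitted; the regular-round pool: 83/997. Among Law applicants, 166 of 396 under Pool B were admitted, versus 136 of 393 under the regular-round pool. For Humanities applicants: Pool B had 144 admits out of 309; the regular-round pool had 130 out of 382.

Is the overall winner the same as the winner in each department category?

Education: Pool B 19/23 = 82.6%, the regular-round pool 27/38 = 71.1% → Pool B
Engineering: Pool B 257/1319 = 19.5%, the regular-round pool 83/997 = 8.3% → Pool B
Law: Pool B 166/396 = 41.9%, the regular-round pool 136/393 = 34.6% → Pool B
Humanities: Pool B 144/309 = 46.6%, the regular-round pool 130/382 = 34.0% → Pool B
Overall: Pool B 586/2047 = 28.6%, the regular-round pool 376/1810 = 20.8% → Pool B
Pool B wins overall and in every department group — no reversal.

Yes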